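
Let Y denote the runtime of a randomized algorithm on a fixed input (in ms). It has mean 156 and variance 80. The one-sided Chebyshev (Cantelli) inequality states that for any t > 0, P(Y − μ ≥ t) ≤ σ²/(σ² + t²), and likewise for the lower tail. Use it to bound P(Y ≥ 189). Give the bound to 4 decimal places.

0.0684

Here σ² = 80 and t = 33, so σ² + t² = 1169.
Cantelli's bound: 80/1169 = 0.0684.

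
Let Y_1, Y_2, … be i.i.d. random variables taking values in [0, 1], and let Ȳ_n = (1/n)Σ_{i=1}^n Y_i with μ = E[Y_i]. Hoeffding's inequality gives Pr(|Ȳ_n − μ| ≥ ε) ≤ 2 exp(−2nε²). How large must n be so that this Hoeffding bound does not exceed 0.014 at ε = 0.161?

96

Require 2·exp(−2nε²) ≤ 0.014, i.e. 2nε² ≥ ln(2/0.014) = 4.961845.
So n ≥ 4.961845 / (2·0.161²) = 95.711.
The smallest integer n is 96.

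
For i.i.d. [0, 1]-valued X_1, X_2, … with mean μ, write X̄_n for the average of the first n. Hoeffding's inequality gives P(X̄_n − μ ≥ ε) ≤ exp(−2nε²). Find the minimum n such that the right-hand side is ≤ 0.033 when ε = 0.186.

50

Require exp(−2nε²) ≤ 0.033, i.e. 2nε² ≥ ln(1/0.033) = 3.411248.
So n ≥ 3.411248 / (2·0.186²) = 49.301.
The smallest integer n is 50.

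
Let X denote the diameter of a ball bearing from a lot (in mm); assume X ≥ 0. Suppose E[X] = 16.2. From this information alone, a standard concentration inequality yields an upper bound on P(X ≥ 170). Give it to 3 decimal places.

Only the mean of a non-negative variable is known, so Markov's inequality is the applicable tail bound.
Markov's inequality: for a non-negative random variable, P(X ≥ a) ≤ E[X]/a.
Here E[X] = 16.2 and a = 170, so the bound is 16.2/170 = 0.0953.

0.095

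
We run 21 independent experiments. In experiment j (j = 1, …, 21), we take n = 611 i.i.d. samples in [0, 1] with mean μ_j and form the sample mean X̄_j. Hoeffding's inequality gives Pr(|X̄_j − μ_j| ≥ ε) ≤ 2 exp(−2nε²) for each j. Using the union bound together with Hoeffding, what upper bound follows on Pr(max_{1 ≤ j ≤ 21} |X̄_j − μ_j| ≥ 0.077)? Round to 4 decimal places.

0.0300

Per-experiment Hoeffding bound: 2·exp(−2·611·0.077²) = 2·exp(−7.24524) = 0.0014271.
Union bound over 21 events: 21·0.0014271 = 0.02997.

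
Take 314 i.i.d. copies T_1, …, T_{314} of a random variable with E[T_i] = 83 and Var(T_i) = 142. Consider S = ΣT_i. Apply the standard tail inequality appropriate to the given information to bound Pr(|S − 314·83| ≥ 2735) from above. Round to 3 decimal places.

0.006

With mean and variance of each term known, Chebyshev's inequality bounds the deviation of the sum (or sample mean).
Var(S) = n·Var(T_i) = 314·142 = 44588.
Chebyshev: Pr(|S − 314·83| ≥ 2735) ≤ Var(S)/2735² = 44588/7480225 = 0.0060.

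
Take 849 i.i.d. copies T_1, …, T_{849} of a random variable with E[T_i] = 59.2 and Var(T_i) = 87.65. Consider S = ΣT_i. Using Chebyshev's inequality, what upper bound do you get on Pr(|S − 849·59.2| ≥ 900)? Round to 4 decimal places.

0.0919

Var(S) = n·Var(T_i) = 849·87.65 = 74414.85.
Chebyshev: Pr(|S − 849·59.2| ≥ 900) ≤ Var(S)/900² = 74414.85/810000 = 0.0919.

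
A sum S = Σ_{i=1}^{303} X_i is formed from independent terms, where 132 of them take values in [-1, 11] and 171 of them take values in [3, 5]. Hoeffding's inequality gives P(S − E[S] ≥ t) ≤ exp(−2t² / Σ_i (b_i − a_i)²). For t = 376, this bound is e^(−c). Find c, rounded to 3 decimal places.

14.359

Σ(b_i − a_i)² = 132·12² + 171·2² = 19692.
c = 2t² / 19692 = 2·376² / 19692 = 14.3587.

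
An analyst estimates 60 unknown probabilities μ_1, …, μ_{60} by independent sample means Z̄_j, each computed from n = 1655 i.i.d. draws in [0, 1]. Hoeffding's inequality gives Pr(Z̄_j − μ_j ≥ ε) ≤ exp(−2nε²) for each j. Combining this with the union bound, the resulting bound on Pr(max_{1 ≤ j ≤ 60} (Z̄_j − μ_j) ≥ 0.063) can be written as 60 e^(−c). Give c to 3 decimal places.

13.137

Union bound over the 60 events: Pr(max_{1 ≤ j ≤ 60} (Z̄_j − μ_j) ≥ 0.063) ≤ 60·exp(−2nε²) = 60 exp(−2·1655·0.063²).
So c = 2·1655·0.063² = 13.1374.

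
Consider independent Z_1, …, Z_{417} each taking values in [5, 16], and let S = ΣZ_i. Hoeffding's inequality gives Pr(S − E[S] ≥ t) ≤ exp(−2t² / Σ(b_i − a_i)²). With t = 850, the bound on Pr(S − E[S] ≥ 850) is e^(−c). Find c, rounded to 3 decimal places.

28.638

Σ(b_i − a_i)² = 417·(11)² = 50457.
c = 2t²/50457 = 2·850²/50457 = 28.6382.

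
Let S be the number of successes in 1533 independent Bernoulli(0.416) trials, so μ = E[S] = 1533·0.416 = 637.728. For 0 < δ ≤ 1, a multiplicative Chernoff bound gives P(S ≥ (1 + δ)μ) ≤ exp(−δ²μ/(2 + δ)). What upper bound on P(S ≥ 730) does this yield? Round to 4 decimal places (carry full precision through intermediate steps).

0.0020

Write 730 = (1 + δ)μ, so δ = 730/637.728 − 1 = 0.1446886…
Then the exponent is δ²μ/(2 + δ) = (730 − μ)² / (μ·(2 + δ)) = 6.225011.
Bound = exp(−6.225011) = 0.00198.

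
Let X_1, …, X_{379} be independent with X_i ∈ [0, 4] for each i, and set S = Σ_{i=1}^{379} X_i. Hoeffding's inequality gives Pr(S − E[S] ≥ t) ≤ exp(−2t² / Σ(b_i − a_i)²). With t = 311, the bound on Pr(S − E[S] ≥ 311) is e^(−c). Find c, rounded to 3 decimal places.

31.900

Σ(b_i − a_i)² = 379·(4)² = 6064.
c = 2t²/6064 = 2·311²/6064 = 31.9001.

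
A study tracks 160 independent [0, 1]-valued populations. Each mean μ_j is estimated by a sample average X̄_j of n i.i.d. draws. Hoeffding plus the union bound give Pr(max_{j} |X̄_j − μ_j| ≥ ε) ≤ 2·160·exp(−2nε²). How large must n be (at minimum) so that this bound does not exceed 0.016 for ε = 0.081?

755

Need 2·160·exp(−2nε²) ≤ 0.016, i.e. exp(−2nε²) ≤ 0.016/320.
So 2nε² ≥ ln(320/0.016) = 9.903488.
Hence n ≥ 9.903488/(2·0.081²) = 754.724.
The smallest integer n is 755.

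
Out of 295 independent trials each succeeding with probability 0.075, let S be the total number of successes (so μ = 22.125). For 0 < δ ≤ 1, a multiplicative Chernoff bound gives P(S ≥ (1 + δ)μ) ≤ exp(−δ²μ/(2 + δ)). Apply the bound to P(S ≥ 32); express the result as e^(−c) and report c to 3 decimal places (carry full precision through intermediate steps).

1.802

Write 32 = (1 + δ)μ, so δ = 32/22.125 − 1 = 0.4463277…
Then the exponent is δ²μ/(2 + δ) = (32 − μ)² / (μ·(2 + δ)) = 1.801674.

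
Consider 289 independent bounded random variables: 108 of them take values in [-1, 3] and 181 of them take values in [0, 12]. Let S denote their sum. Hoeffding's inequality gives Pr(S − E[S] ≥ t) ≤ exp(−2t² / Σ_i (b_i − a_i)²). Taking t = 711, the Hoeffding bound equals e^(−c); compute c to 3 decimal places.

36.379

Σ(b_i − a_i)² = 108·4² + 181·12² = 27792.
c = 2t² / 27792 = 2·711² / 27792 = 36.3789.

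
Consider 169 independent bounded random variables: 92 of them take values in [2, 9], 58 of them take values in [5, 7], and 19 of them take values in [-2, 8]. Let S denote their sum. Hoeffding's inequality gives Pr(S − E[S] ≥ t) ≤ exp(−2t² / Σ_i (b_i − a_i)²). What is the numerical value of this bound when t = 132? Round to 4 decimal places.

0.0053

Σ(b_i − a_i)² = 92·7² + 58·2² + 19·10² = 6640.
Exponent = 2·132² / 6640 = 5.24819.
Bound = exp(−5.24819) = 0.00526.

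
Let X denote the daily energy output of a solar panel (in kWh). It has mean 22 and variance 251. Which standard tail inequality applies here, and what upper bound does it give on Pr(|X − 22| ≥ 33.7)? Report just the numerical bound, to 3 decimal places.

Mean and variance are known, so Chebyshev's inequality applies.
Chebyshev: Pr(|X − μ| ≥ t) ≤ Var(X)/t².
Bound = 251 / 1135.69 = 0.2210.

0.221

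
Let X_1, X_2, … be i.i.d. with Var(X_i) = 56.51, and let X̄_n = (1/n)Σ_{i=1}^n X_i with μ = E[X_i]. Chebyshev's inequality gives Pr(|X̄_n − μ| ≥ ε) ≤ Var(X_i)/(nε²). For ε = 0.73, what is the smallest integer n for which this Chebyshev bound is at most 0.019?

Require 56.51/(n·0.73²) ≤ 0.019, i.e. n ≥ 56.51/(0.019·0.73²) = 5581.179.
The smallest integer n is 5582.

5582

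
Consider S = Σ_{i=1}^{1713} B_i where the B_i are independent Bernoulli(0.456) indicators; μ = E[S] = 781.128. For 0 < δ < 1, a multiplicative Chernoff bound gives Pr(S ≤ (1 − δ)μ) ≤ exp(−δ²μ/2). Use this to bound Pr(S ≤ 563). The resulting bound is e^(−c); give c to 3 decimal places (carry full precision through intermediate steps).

Write 563 = (1 − δ)μ, so δ = 1 − 563/781.128 = 0.2792474…
Then the exponent is δ²μ/2 = (μ − 563)²/(2μ) = 30.455844.

30.456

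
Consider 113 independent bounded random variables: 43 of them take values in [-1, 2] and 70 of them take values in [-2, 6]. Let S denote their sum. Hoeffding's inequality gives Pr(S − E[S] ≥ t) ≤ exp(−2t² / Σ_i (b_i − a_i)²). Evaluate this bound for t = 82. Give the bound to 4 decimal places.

0.0631

Σ(b_i − a_i)² = 43·3² + 70·8² = 4867.
Exponent = 2·82² / 4867 = 2.76310.
Bound = exp(−2.76310) = 0.06310.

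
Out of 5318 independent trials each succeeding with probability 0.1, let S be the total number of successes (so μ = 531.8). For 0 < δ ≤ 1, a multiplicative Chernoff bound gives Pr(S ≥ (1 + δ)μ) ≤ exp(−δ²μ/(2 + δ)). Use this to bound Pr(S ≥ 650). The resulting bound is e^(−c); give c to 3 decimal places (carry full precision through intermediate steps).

11.822

Write 650 = (1 + δ)μ, so δ = 650/531.8 − 1 = 0.222264…
Then the exponent is δ²μ/(2 + δ) = (650 − μ)² / (μ·(2 + δ)) = 11.822000.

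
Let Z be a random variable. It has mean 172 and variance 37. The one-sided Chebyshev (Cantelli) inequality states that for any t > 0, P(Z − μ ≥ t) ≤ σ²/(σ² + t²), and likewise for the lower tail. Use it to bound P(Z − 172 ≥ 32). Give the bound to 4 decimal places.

0.0349

Here σ² = 37 and t = 32, so σ² + t² = 1061.
Cantelli's bound: 37/1061 = 0.0349.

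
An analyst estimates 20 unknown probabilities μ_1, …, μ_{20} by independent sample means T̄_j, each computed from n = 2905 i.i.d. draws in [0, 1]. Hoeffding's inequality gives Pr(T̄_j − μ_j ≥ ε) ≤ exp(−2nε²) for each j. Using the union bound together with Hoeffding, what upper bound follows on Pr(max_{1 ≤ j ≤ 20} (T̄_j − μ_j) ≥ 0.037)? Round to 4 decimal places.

Per-experiment Hoeffding bound: exp(−2·2905·0.037²) = exp(−7.95389) = 0.00035129.
Union bound over 20 events: 20·0.00035129 = 0.00703.

0.0070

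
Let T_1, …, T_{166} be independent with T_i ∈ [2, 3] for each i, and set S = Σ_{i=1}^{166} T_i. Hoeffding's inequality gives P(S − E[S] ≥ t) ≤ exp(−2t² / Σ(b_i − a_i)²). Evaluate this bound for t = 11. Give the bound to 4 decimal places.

Σ(b_i − a_i)² = 166·(1)² = 166.
Exponent = 2·11²/166 = 1.4578.
Bound = exp(−1.4578) = 0.23274.

0.2327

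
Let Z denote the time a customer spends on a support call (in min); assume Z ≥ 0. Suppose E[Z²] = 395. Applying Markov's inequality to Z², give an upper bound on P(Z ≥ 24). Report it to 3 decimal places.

Since Z ≥ 0, the event {Z ≥ 24} is the same as {Z² ≥ 576}.
Markov's inequality applied to Z² gives P(Z² ≥ 576) ≤ E[Z²]/576 = 395/576 = 0.6858.

0.686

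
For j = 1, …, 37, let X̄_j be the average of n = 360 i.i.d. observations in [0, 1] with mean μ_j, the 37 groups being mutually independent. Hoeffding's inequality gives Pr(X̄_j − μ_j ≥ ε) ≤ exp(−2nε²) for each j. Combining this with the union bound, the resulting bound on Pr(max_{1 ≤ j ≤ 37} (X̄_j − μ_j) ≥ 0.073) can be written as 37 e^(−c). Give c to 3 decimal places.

3.837

Union bound over the 37 events: Pr(max_{1 ≤ j ≤ 37} (X̄_j − μ_j) ≥ 0.073) ≤ 37·exp(−2nε²) = 37 exp(−2·360·0.073²).
So c = 2·360·0.073² = 3.8369.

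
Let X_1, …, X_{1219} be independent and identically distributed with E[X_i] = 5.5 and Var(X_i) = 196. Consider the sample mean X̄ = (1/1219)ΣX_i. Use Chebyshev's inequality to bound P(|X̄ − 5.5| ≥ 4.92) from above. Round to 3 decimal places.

0.007

Var(X̄) = Var(X_i)/n = 196/1219 = 0.16079.
Chebyshev: P(|X̄ − 5.5| ≥ 4.92) ≤ Var(X̄)/(4.92)² = 196/(1219·4.92²) = 0.0066.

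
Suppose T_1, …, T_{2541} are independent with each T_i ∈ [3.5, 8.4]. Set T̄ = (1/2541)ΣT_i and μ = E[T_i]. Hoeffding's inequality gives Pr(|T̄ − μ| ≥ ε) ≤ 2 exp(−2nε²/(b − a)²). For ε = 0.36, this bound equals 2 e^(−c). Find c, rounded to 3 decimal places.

c = 2nε²/(b − a)² = 2·2541·0.36² / 4.9² = 27.4314.

27.431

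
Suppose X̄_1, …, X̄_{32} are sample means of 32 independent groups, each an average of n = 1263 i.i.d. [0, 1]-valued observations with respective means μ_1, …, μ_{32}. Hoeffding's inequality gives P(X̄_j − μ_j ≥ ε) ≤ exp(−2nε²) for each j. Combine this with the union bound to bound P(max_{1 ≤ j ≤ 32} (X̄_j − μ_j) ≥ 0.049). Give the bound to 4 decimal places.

0.0743

Per-experiment Hoeffding bound: exp(−2·1263·0.049²) = exp(−6.06493) = 0.0023229.
Union bound over 32 events: 32·0.0023229 = 0.07433.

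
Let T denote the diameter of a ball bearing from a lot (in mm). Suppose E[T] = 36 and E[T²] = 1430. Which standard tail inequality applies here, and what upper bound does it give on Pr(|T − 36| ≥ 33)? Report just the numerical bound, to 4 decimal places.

The first two moments determine the variance, so Chebyshev's inequality is the sharpest standard bound available.
Var(T) = E[T²] − (E[T])² = 1430 − 1296 = 134.
Chebyshev's inequality: Pr(|T − μ| ≥ t) ≤ Var(T)/t² = 134/1089 = 0.1230.

0.1230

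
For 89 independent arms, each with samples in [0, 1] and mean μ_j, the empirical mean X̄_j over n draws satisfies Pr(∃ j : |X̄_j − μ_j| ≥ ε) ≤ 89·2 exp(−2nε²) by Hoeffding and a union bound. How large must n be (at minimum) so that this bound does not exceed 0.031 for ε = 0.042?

Need 2·89·exp(−2nε²) ≤ 0.031, i.e. exp(−2nε²) ≤ 0.031/178.
So 2nε² ≥ ln(178/0.031) = 8.655552.
Hence n ≥ 8.655552/(2·0.042²) = 2453.388.
The smallest integer n is 2454.

2454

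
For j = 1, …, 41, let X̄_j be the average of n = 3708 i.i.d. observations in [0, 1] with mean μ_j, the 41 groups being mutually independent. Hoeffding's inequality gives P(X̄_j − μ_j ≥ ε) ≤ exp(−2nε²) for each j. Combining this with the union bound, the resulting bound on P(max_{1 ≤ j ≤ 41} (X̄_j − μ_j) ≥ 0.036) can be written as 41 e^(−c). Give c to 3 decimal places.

Union bound over the 41 events: P(max_{1 ≤ j ≤ 41} (X̄_j − μ_j) ≥ 0.036) ≤ 41·exp(−2nε²) = 41 exp(−2·3708·0.036²).
So c = 2·3708·0.036² = 9.6111.

9.611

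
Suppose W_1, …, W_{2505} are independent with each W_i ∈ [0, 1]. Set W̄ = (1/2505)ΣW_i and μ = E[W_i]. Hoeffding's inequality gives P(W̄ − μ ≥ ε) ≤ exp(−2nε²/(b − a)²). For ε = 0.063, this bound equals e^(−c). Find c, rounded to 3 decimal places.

19.885

c = 2nε²/(b − a)² = 2·2505·0.063² / 1² = 19.8847.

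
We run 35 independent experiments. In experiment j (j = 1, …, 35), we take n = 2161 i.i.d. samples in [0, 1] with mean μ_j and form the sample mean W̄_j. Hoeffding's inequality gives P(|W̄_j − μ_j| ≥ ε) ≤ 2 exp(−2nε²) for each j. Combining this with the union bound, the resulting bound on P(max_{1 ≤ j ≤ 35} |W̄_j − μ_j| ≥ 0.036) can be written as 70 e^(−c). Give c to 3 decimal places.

Union bound over the 35 events: P(max_{1 ≤ j ≤ 35} |W̄_j − μ_j| ≥ 0.036) ≤ 35·2·exp(−2nε²) = 70 exp(−2·2161·0.036²).
So c = 2·2161·0.036² = 5.6013.

5.601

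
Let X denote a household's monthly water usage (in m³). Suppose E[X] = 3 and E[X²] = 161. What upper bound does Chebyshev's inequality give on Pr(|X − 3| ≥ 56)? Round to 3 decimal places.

Var(X) = E[X²] − (E[X])² = 161 − 9 = 152.
Chebyshev's inequality: Pr(|X − μ| ≥ t) ≤ Var(X)/t² = 152/3136 = 0.0485.

0.048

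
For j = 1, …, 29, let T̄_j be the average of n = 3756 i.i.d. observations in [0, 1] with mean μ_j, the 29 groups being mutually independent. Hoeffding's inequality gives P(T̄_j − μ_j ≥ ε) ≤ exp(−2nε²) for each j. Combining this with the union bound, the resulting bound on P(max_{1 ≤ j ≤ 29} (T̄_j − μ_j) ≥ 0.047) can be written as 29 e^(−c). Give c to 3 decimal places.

16.594

Union bound over the 29 events: P(max_{1 ≤ j ≤ 29} (T̄_j − μ_j) ≥ 0.047) ≤ 29·exp(−2nε²) = 29 exp(−2·3756·0.047²).
So c = 2·3756·0.047² = 16.5940.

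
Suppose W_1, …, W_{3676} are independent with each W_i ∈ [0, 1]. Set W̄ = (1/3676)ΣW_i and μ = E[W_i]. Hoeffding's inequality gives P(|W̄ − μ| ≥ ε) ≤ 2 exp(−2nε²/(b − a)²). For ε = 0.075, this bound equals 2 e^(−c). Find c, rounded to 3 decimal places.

41.355

c = 2nε²/(b − a)² = 2·3676·0.075² / 1² = 41.3550.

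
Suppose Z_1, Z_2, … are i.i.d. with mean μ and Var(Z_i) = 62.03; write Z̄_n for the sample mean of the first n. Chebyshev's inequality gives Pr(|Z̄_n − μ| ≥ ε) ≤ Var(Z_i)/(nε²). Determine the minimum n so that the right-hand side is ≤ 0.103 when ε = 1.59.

239

Require 62.03/(n·1.59²) ≤ 0.103, i.e. n ≥ 62.03/(0.103·1.59²) = 238.216.
The smallest integer n is 239.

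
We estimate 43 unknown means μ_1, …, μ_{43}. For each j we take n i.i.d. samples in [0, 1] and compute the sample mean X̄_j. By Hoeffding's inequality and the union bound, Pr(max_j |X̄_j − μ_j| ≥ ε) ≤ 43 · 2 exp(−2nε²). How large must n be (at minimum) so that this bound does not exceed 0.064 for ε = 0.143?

177

Need 2·43·exp(−2nε²) ≤ 0.064, i.e. exp(−2nε²) ≤ 0.064/86.
So 2nε² ≥ ln(86/0.064) = 7.203219.
Hence n ≥ 7.203219/(2·0.143²) = 176.126.
The smallest integer n is 177.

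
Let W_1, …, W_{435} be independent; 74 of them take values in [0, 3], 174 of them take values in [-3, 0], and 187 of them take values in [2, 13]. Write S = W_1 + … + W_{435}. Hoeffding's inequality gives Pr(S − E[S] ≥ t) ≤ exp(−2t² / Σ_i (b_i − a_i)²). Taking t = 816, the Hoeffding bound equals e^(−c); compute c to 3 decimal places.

Σ(b_i − a_i)² = 74·3² + 174·3² + 187·11² = 24859.
c = 2t² / 24859 = 2·816² / 24859 = 53.5706.

53.571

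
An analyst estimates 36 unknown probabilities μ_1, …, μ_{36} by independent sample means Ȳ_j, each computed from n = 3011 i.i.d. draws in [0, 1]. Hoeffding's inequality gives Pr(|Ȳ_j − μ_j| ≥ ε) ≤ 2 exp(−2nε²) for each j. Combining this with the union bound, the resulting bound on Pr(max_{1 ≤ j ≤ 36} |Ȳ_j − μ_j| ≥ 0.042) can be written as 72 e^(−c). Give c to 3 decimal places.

Union bound over the 36 events: Pr(max_{1 ≤ j ≤ 36} |Ȳ_j − μ_j| ≥ 0.042) ≤ 36·2·exp(−2nε²) = 72 exp(−2·3011·0.042²).
So c = 2·3011·0.042² = 10.6228.

10.623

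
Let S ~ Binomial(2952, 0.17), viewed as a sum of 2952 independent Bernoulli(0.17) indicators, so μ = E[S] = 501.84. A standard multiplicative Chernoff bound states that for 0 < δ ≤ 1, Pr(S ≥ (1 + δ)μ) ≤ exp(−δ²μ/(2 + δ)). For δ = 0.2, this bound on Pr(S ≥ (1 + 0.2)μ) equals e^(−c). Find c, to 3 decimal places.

c = δ²μ/(2 + δ) = 0.2²·501.84/(2 + 0.2) = 9.1244.

9.124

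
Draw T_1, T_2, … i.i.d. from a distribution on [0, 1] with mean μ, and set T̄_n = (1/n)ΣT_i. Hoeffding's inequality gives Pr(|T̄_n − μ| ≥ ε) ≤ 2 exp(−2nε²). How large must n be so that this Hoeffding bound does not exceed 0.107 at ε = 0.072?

283

Require 2·exp(−2nε²) ≤ 0.107, i.e. 2nε² ≥ ln(2/0.107) = 2.928074.
So n ≥ 2.928074 / (2·0.072²) = 282.415.
The smallest integer n is 283.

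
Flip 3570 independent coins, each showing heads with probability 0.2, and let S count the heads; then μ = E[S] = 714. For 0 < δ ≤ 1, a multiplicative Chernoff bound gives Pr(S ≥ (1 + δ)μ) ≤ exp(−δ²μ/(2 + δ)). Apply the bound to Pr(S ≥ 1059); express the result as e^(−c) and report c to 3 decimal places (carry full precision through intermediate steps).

67.132

Write 1059 = (1 + δ)μ, so δ = 1059/714 − 1 = 0.4831933…
Then the exponent is δ²μ/(2 + δ) = (1059 − μ)² / (μ·(2 + δ)) = 67.131980.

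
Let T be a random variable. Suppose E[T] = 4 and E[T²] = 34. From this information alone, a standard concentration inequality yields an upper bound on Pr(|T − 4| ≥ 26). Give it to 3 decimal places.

0.027

The first two moments determine the variance, so Chebyshev's inequality is the sharpest standard bound available.
Var(T) = E[T²] − (E[T])² = 34 − 16 = 18.
Chebyshev's inequality: Pr(|T − μ| ≥ t) ≤ Var(T)/t² = 18/676 = 0.0266.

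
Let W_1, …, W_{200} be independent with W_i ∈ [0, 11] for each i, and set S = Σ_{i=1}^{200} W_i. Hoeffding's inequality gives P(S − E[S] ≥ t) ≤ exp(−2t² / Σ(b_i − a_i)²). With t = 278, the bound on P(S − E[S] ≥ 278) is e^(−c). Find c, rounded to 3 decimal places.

6.387

Σ(b_i − a_i)² = 200·(11)² = 24200.
c = 2t²/24200 = 2·278²/24200 = 6.3871.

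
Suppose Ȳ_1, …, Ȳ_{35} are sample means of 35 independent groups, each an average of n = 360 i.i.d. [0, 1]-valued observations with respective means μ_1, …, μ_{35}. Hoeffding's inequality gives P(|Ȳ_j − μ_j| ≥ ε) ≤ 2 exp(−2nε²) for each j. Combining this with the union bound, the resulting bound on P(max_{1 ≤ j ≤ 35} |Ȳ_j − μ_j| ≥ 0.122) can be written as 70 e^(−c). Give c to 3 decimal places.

10.716

Union bound over the 35 events: P(max_{1 ≤ j ≤ 35} |Ȳ_j − μ_j| ≥ 0.122) ≤ 35·2·exp(−2nε²) = 70 exp(−2·360·0.122²).
So c = 2·360·0.122² = 10.7165.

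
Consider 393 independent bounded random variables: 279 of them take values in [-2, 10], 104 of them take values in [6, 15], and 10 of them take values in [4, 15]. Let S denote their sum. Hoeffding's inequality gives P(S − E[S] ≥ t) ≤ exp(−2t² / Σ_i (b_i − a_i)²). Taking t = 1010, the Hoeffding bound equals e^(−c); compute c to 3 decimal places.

Σ(b_i − a_i)² = 279·12² + 104·9² + 10·11² = 49810.
c = 2t² / 49810 = 2·1010² / 49810 = 40.9596.

40.960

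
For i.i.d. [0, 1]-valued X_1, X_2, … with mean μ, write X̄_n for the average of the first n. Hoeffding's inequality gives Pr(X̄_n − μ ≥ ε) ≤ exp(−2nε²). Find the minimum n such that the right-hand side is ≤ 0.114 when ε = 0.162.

42

Require exp(−2nε²) ≤ 0.114, i.e. 2nε² ≥ ln(1/0.114) = 2.171557.
So n ≥ 2.171557 / (2·0.162²) = 41.372.
The smallest integer n is 42.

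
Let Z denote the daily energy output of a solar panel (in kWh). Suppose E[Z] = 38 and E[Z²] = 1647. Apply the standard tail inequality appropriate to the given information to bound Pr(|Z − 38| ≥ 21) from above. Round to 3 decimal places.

The first two moments determine the variance, so Chebyshev's inequality is the sharpest standard bound available.
Var(Z) = E[Z²] − (E[Z])² = 1647 − 1444 = 203.
Chebyshev's inequality: Pr(|Z − μ| ≥ t) ≤ Var(Z)/t² = 203/441 = 0.4603.

0.460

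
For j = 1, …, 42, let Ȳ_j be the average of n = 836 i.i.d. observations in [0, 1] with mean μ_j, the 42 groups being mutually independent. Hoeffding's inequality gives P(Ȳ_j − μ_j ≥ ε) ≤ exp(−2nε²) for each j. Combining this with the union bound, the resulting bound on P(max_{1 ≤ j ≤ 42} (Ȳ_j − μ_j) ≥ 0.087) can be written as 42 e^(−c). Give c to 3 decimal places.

Union bound over the 42 events: P(max_{1 ≤ j ≤ 42} (Ȳ_j − μ_j) ≥ 0.087) ≤ 42·exp(−2nε²) = 42 exp(−2·836·0.087²).
So c = 2·836·0.087² = 12.6554.

12.655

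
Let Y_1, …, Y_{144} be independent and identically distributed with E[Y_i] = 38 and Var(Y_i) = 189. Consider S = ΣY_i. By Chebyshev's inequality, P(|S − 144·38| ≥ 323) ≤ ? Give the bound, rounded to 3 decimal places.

0.261

Var(S) = n·Var(Y_i) = 144·189 = 27216.
Chebyshev: P(|S − 144·38| ≥ 323) ≤ Var(S)/323² = 27216/104329 = 0.2609.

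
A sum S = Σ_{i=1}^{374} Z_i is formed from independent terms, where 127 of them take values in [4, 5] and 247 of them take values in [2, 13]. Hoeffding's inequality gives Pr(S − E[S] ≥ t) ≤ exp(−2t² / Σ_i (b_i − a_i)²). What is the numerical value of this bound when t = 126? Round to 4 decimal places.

0.3472

Σ(b_i − a_i)² = 127·1² + 247·11² = 30014.
Exponent = 2·126² / 30014 = 1.05791.
Bound = exp(−1.05791) = 0.34718.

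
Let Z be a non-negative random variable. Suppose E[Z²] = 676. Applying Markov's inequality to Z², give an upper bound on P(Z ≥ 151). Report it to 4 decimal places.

0.0296

Since Z ≥ 0, the event {Z ≥ 151} is the same as {Z² ≥ 22801}.
Markov's inequality applied to Z² gives P(Z² ≥ 22801) ≤ E[Z²]/22801 = 676/22801 = 0.0296.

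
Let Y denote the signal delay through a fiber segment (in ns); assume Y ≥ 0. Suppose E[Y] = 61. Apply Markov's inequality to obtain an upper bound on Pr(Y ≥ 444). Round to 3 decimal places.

0.137

Markov's inequality: for a non-negative random variable, Pr(Y ≥ a) ≤ E[Y]/a.
Here E[Y] = 61 and a = 444, so the bound is 61/444 = 0.1374.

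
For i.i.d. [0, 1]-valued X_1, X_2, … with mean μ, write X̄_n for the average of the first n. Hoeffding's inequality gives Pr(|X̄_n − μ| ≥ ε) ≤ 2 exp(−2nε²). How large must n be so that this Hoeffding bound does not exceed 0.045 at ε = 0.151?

Require 2·exp(−2nε²) ≤ 0.045, i.e. 2nε² ≥ ln(2/0.045) = 3.794240.
So n ≥ 3.794240 / (2·0.151²) = 83.203.
The smallest integer n is 84.

84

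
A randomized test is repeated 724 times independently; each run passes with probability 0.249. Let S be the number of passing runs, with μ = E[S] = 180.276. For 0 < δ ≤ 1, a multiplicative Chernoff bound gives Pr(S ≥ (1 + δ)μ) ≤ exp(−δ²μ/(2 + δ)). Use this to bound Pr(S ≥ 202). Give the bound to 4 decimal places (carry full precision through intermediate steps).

0.2910

Write 202 = (1 + δ)μ, so δ = 202/180.276 − 1 = 0.1205041…
Then the exponent is δ²μ/(2 + δ) = (202 − μ)² / (μ·(2 + δ)) = 1.234533.
Bound = exp(−1.234533) = 0.29097.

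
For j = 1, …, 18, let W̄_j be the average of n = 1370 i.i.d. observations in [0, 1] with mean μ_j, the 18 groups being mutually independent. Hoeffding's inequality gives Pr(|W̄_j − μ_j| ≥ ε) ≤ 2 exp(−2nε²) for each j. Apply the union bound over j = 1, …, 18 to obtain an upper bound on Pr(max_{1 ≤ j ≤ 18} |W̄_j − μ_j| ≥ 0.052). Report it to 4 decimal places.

0.0218

Per-experiment Hoeffding bound: 2·exp(−2·1370·0.052²) = 2·exp(−7.40896) = 0.0012116.
Union bound over 18 events: 18·0.0012116 = 0.02181.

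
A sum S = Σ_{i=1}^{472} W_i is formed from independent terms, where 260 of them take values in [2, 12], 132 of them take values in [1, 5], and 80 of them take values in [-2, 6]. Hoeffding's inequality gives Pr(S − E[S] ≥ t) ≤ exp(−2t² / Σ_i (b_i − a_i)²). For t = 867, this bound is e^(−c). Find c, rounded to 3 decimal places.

Σ(b_i − a_i)² = 260·10² + 132·4² + 80·8² = 33232.
c = 2t² / 33232 = 2·867² / 33232 = 45.2389.

45.239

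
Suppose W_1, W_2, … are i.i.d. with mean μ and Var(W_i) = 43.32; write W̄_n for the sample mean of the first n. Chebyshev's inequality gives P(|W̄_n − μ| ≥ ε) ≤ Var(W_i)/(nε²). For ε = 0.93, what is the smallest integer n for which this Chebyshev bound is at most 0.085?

Require 43.32/(n·0.93²) ≤ 0.085, i.e. n ≥ 43.32/(0.085·0.93²) = 589.255.
The smallest integer n is 590.

590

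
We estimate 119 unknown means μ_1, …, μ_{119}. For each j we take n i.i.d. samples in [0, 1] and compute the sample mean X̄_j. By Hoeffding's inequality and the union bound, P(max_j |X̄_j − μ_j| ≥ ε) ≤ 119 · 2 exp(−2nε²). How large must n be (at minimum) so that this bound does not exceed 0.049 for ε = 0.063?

1070

Need 2·119·exp(−2nε²) ≤ 0.049, i.e. exp(−2nε²) ≤ 0.049/238.
So 2nε² ≥ ln(238/0.049) = 8.488206.
Hence n ≥ 8.488206/(2·0.063²) = 1069.313.
The smallest integer n is 1070.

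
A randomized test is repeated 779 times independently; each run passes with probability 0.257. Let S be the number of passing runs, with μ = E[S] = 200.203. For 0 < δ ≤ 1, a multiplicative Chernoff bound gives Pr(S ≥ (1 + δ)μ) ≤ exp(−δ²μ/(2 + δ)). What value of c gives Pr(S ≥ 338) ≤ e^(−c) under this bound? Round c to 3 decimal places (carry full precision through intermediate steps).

Write 338 = (1 + δ)μ, so δ = 338/200.203 − 1 = 0.6882864…
Then the exponent is δ²μ/(2 + δ) = (338 − μ)² / (μ·(2 + δ)) = 35.280393.

35.280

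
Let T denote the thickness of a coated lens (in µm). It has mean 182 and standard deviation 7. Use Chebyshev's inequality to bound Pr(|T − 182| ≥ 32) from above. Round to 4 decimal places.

Chebyshev: Pr(|T − μ| ≥ t) ≤ Var(T)/t².
Var(T) = σ² = 7² = 49.
Bound = 49 / 1024 = 0.0479.

0.0479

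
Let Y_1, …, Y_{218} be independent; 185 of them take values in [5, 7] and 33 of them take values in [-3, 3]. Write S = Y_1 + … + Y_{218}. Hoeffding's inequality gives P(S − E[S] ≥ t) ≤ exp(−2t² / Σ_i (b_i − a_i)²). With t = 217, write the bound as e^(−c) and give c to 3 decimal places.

Σ(b_i − a_i)² = 185·2² + 33·6² = 1928.
c = 2t² / 1928 = 2·217² / 1928 = 48.8475.

48.848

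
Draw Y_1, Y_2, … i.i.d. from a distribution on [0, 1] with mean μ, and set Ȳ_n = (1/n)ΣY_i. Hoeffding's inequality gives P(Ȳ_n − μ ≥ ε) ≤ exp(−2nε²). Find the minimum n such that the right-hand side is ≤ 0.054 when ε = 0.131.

Require exp(−2nε²) ≤ 0.054, i.e. 2nε² ≥ ln(1/0.054) = 2.918771.
So n ≥ 2.918771 / (2·0.131²) = 85.041.
The smallest integer n is 86.

86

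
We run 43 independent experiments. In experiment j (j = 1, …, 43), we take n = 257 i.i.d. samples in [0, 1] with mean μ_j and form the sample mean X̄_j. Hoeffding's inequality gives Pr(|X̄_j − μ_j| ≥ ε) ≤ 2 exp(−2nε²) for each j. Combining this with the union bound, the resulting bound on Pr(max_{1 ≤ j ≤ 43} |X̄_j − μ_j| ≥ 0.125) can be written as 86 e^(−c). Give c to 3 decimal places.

8.031

Union bound over the 43 events: Pr(max_{1 ≤ j ≤ 43} |X̄_j − μ_j| ≥ 0.125) ≤ 43·2·exp(−2nε²) = 86 exp(−2·257·0.125²).
So c = 2·257·0.125² = 8.0312.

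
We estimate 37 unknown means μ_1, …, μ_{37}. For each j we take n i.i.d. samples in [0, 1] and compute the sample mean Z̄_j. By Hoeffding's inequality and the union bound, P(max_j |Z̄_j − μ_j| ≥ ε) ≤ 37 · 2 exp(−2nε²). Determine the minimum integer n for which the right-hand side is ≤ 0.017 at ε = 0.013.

Need 2·37·exp(−2nε²) ≤ 0.017, i.e. exp(−2nε²) ≤ 0.017/74.
So 2nε² ≥ ln(74/0.017) = 8.378607.
Hence n ≥ 8.378607/(2·0.013²) = 24788.778.
The smallest integer n is 24789.

24789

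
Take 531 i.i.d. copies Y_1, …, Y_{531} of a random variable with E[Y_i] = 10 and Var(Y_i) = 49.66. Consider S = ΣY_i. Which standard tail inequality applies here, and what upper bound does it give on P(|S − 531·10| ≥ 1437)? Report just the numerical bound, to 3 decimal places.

With mean and variance of each term known, Chebyshev's inequality bounds the deviation of the sum (or sample mean).
Var(S) = n·Var(Y_i) = 531·49.66 = 26369.46.
Chebyshev: P(|S − 531·10| ≥ 1437) ≤ Var(S)/1437² = 26369.46/2064969 = 0.0128.

0.013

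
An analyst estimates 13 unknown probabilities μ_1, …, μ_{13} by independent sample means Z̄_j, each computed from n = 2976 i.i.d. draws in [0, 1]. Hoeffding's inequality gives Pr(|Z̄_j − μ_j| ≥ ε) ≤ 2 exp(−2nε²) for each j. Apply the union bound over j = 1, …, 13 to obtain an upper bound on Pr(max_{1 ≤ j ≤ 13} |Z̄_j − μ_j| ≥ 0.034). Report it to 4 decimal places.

0.0267

Per-experiment Hoeffding bound: 2·exp(−2·2976·0.034²) = 2·exp(−6.88051) = 0.0020552.
Union bound over 13 events: 13·0.0020552 = 0.02672.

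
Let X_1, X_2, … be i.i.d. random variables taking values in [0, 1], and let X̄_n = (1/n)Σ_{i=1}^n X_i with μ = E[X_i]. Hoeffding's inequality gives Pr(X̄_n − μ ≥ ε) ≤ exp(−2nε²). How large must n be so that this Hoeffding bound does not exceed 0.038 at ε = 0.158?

Require exp(−2nε²) ≤ 0.038, i.e. 2nε² ≥ ln(1/0.038) = 3.270169.
So n ≥ 3.270169 / (2·0.158²) = 65.498.
The smallest integer n is 66.

66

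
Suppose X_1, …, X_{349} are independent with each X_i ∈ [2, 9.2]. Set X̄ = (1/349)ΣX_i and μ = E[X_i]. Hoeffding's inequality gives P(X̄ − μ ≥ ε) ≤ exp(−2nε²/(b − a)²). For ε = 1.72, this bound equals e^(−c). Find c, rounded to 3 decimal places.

c = 2nε²/(b − a)² = 2·349·1.72² / 7.2² = 39.8334.

39.833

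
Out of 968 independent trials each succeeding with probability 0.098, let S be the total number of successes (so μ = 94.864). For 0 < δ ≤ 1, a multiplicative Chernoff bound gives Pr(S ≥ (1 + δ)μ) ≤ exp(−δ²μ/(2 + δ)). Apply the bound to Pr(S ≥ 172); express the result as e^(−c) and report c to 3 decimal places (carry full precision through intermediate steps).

22.296

Write 172 = (1 + δ)μ, so δ = 172/94.864 − 1 = 0.8131219…
Then the exponent is δ²μ/(2 + δ) = (172 − μ)² / (μ·(2 + δ)) = 22.295860.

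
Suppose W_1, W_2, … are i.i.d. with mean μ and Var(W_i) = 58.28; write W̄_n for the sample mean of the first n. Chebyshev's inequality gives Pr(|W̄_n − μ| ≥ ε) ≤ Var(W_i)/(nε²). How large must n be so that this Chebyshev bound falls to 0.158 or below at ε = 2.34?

Require 58.28/(n·2.34²) ≤ 0.158, i.e. n ≥ 58.28/(0.158·2.34²) = 67.364.
The smallest integer n is 68.

68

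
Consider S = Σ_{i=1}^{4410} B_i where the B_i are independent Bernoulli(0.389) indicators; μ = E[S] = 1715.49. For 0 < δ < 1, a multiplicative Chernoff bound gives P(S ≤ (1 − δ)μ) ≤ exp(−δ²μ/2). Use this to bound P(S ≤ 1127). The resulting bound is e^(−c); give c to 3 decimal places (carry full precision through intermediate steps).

Write 1127 = (1 − δ)μ, so δ = 1 − 1127/1715.49 = 0.3430448…
Then the exponent is δ²μ/2 = (μ − 1127)²/(2μ) = 100.939230.

100.939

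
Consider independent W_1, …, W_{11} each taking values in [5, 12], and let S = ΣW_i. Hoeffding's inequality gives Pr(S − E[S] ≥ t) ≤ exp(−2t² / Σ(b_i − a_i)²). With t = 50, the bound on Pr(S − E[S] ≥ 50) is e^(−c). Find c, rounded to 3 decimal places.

9.276

Σ(b_i − a_i)² = 11·(7)² = 539.
c = 2t²/539 = 2·50²/539 = 9.2764.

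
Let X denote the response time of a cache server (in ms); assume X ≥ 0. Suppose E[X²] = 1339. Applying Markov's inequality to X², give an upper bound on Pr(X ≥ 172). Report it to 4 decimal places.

0.0453

Since X ≥ 0, the event {X ≥ 172} is the same as {X² ≥ 29584}.
Markov's inequality applied to X² gives Pr(X² ≥ 29584) ≤ E[X²]/29584 = 1339/29584 = 0.0453.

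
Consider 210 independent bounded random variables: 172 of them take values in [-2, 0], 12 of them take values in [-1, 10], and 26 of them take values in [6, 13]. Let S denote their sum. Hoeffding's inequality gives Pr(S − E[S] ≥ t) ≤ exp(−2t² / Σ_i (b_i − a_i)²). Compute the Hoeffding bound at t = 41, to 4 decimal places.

Σ(b_i − a_i)² = 172·2² + 12·11² + 26·7² = 3414.
Exponent = 2·41² / 3414 = 0.98477.
Bound = exp(−0.98477) = 0.37353.

0.3735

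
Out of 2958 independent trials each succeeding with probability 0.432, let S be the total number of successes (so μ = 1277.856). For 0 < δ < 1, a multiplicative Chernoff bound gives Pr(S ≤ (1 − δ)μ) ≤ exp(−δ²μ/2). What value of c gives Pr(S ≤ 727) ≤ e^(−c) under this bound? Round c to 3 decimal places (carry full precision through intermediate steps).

118.731

Write 727 = (1 − δ)μ, so δ = 1 − 727/1277.856 = 0.4310783…
Then the exponent is δ²μ/2 = (μ − 727)²/(2μ) = 118.731036.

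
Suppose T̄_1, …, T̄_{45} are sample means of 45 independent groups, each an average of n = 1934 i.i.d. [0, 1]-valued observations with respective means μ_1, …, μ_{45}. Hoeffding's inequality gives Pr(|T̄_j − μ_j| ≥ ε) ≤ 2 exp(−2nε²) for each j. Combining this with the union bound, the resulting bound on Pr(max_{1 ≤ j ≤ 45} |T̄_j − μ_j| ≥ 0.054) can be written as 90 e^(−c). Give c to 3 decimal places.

Union bound over the 45 events: Pr(max_{1 ≤ j ≤ 45} |T̄_j − μ_j| ≥ 0.054) ≤ 45·2·exp(−2nε²) = 90 exp(−2·1934·0.054²).
So c = 2·1934·0.054² = 11.2791.

11.279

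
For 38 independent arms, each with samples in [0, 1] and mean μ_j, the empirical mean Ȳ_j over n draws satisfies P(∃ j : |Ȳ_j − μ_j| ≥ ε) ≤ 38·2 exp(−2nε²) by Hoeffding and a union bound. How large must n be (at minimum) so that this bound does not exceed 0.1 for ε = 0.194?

Need 2·38·exp(−2nε²) ≤ 0.1, i.e. exp(−2nε²) ≤ 0.1/76.
So 2nε² ≥ ln(76/0.1) = 6.633318.
Hence n ≥ 6.633318/(2·0.194²) = 88.125.
The smallest integer n is 89.

89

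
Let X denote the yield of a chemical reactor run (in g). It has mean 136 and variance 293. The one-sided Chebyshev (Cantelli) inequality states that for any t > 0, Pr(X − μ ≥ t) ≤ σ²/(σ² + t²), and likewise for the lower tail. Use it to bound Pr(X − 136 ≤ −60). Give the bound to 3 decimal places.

Here σ² = 293 and t = 60, so σ² + t² = 3893.
Cantelli's bound: 293/3893 = 0.0753.

0.075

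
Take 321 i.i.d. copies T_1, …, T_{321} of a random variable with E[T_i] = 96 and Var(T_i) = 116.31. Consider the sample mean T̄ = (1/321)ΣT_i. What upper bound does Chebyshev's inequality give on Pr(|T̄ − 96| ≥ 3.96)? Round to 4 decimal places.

0.0231

Var(T̄) = Var(T_i)/n = 116.31/321 = 0.36234.
Chebyshev: Pr(|T̄ − 96| ≥ 3.96) ≤ Var(T̄)/(3.96)² = 116.31/(321·3.96²) = 0.0231.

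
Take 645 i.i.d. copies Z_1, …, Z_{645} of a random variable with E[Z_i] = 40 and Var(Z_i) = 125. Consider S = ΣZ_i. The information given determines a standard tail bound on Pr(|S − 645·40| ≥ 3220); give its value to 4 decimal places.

With mean and variance of each term known, Chebyshev's inequality bounds the deviation of the sum (or sample mean).
Var(S) = n·Var(Z_i) = 645·125 = 80625.
Chebyshev: Pr(|S − 645·40| ≥ 3220) ≤ Var(S)/3220² = 80625/10368400 = 0.0078.

0.0078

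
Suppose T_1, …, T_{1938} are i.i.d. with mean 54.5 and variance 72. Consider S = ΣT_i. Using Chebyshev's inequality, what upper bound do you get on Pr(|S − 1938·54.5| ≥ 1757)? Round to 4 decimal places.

Var(S) = n·Var(T_i) = 1938·72 = 139536.
Chebyshev: Pr(|S − 1938·54.5| ≥ 1757) ≤ Var(S)/1757² = 139536/3087049 = 0.0452.

0.0452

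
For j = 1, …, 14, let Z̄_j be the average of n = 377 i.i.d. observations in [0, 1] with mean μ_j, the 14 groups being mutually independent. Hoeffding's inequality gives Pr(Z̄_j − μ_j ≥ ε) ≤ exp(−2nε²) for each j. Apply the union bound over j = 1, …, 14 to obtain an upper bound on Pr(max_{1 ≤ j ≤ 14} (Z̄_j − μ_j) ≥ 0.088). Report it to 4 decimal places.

0.0408

Per-experiment Hoeffding bound: exp(−2·377·0.088²) = exp(−5.83898) = 0.0029118.
Union bound over 14 events: 14·0.0029118 = 0.04077.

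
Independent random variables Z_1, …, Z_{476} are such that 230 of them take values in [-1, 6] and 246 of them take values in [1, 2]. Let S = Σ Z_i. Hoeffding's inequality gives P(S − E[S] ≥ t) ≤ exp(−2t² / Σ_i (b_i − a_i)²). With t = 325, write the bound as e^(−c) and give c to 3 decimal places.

Σ(b_i − a_i)² = 230·7² + 246·1² = 11516.
c = 2t² / 11516 = 2·325² / 11516 = 18.3440.

18.344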